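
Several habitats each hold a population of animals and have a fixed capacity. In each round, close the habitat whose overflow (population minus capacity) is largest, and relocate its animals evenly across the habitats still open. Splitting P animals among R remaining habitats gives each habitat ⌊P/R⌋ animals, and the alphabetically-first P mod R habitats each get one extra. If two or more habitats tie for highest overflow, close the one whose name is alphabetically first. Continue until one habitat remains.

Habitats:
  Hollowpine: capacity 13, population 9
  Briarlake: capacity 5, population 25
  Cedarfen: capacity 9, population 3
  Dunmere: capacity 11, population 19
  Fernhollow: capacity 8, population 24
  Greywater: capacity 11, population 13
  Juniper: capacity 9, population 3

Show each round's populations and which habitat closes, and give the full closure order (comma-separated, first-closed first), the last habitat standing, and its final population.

Closure order: Briarlake, Fernhollow, Dunmere, Greywater, Cedarfen, Hollowpine
Last habitat: Juniper with 96 animals

Round 1: Briarlake=25 Cedarfen=3 Dunmere=19 Fernhollow=24 Greywater=13 Hollowpine=9 Juniper=3 → close Briarlake (overflow 20)
  25÷6 = 4 each, +1 to first 1
Round 2: Cedarfen=8 Dunmere=23 Fernhollow=28 Greywater=17 Hollowpine=13 Juniper=7 → close Fernhollow (overflow 20)
  28÷5 = 5 each, +1 to first 3
Round 3: Cedarfen=14 Dunmere=29 Greywater=23 Hollowpine=18 Juniper=12 → close Dunmere (overflow 18)
  29÷4 = 7 each, +1 to first 1
Round 4: Cedarfen=22 Greywater=30 Hollowpine=25 Juniper=19 → close Greywater (overflow 19)
  30÷3 = 10 each, +1 to first 0
Round 5: Cedarfen=32 Hollowpine=35 Juniper=29 → close Cedarfen (overflow 23)
  32÷2 = 16 each, +1 to first 0
Round 6: Hollowpine=51 Juniper=45 → close Hollowpine (overflow 38)
  51÷1 = 51 each, +1 to first 0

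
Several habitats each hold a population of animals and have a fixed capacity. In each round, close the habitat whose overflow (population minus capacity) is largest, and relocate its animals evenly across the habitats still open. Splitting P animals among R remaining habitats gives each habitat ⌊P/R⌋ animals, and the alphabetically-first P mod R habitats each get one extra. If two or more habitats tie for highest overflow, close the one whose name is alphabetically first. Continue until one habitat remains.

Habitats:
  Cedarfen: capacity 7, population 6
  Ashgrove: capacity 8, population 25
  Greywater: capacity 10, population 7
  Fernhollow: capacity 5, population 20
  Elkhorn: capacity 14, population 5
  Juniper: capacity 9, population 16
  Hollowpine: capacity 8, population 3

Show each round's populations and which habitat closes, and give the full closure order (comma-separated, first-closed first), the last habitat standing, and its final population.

Closure order: Ashgrove, Fernhollow, Juniper, Cedarfen, Greywater, Hollowpine
Last habitat: Elkhorn with 82 animals

Round 1: Ashgrove=25 Cedarfen=6 Elkhorn=5 Fernhollow=20 Greywater=7 Hollowpine=3 Juniper=16 → close Ashgrove (overflow 17)
  25÷6 = 4 each, +1 to first 1
Round 2: Cedarfen=11 Elkhorn=9 Fernhollow=24 Greywater=11 Hollowpine=7 Juniper=20 → close Fernhollow (overflow 19)
  24÷5 = 4 each, +1 to first 4
Round 3: Cedarfen=16 Elkhorn=14 Greywater=16 Hollowpine=12 Juniper=24 → close Juniper (overflow 15)
  24÷4 = 6 each, +1 to first 0
Round 4: Cedarfen=22 Elkhorn=20 Greywater=22 Hollowpine=18 → close Cedarfen (overflow 15)
  22÷3 = 7 each, +1 to first 1
Round 5: Elkhorn=28 Greywater=29 Hollowpine=25 → close Greywater (overflow 19)
  29÷2 = 14 each, +1 to first 1
Round 6: Elkhorn=43 Hollowpine=39 → close Hollowpine (overflow 31)
  39÷1 = 39 each, +1 to first 0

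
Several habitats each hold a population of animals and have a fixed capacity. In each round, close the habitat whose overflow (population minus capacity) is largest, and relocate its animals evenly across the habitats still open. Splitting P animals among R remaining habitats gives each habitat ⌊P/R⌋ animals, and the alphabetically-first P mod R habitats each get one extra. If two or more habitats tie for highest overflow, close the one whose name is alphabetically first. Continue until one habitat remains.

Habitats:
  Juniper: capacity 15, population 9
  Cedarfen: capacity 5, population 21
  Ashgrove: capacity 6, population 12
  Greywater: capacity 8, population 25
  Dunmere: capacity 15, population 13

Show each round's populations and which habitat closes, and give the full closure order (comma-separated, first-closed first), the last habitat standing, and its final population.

Closure order: Greywater, Cedarfen, Ashgrove, Dunmere
Last habitat: Juniper with 80 animals

Round 1: Ashgrove=12 Cedarfen=21 Dunmere=13 Greywater=25 Juniper=9 → close Greywater (overflow 17)
  25÷4 = 6 each, +1 to first 1
Round 2: Ashgrove=19 Cedarfen=27 Dunmere=19 Juniper=15 → close Cedarfen (overflow 22)
  27÷3 = 9 each, +1 to first 0
Round 3: Ashgrove=28 Dunmere=28 Juniper=24 → close Ashgrove (overflow 22)
  28÷2 = 14 each, +1 to first 0
Round 4: Dunmere=42 Juniper=38 → close Dunmere (overflow 27)
  42÷1 = 42 each, +1 to first 0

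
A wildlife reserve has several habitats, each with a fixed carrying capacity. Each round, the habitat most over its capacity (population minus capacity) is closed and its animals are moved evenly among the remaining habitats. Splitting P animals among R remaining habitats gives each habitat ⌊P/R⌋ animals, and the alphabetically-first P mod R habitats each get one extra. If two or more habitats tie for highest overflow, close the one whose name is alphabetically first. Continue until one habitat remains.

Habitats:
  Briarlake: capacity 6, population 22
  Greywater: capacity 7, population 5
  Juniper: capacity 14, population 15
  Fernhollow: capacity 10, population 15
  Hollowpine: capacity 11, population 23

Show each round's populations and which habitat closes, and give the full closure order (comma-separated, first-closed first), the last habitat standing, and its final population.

Closure order: Briarlake, Hollowpine, Fernhollow, Juniper
Last habitat: Greywater with 80 animals

Round 1: Briarlake=22 Fernhollow=15 Greywater=5 Hollowpine=23 Juniper=15 → close Briarlake (overflow 16)
  22÷4 = 5 each, +1 to first 2
Round 2: Fernhollow=21 Greywater=11 Hollowpine=28 Juniper=20 → close Hollowpine (overflow 17)
  28÷3 = 9 each, +1 to first 1
Round 3: Fernhollow=31 Greywater=20 Juniper=29 → close Fernhollow (overflow 21)
  31÷2 = 15 each, +1 to first 1
Round 4: Greywater=36 Juniper=44 → close Juniper (overflow 30)
  44÷1 = 44 each, +1 to first 0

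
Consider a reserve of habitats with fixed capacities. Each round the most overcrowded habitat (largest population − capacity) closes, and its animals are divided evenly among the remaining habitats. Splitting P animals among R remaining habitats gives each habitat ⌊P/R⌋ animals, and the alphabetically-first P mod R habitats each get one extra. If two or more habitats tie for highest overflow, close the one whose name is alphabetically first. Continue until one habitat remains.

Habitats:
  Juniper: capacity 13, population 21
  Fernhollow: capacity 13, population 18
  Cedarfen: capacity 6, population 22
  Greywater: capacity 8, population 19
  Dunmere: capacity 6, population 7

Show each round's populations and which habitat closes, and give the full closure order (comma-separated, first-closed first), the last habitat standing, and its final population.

Closure order: Cedarfen, Greywater, Juniper, Fernhollow
Last habitat: Dunmere with 87 animals

Round 1: Cedarfen=22 Dunmere=7 Fernhollow=18 Greywater=19 Juniper=21 → close Cedarfen (overflow 16)
  22÷4 = 5 each, +1 to first 2
Round 2: Dunmere=13 Fernhollow=24 Greywater=24 Juniper=26 → close Greywater (overflow 16)
  24÷3 = 8 each, +1 to first 0
Round 3: Dunmere=21 Fernhollow=32 Juniper=34 → close Juniper (overflow 21)
  34÷2 = 17 each, +1 to first 0
Round 4: Dunmere=38 Fernhollow=49 → close Fernhollow (overflow 36)
  49÷1 = 49 each, +1 to first 0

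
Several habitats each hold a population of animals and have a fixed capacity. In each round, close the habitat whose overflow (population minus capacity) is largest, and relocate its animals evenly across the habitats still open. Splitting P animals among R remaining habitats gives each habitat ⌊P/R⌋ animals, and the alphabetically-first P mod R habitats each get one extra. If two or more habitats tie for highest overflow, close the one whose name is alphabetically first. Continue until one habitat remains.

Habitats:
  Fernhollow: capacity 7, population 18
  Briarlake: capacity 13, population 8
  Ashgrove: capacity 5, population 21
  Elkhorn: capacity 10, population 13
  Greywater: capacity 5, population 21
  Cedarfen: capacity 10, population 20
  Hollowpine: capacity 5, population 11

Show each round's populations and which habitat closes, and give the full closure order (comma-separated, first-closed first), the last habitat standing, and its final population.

Round 1: Ashgrove=21 Briarlake=8 Cedarfen=20 Elkhorn=13 Fernhollow=18 Greywater=21 Hollowpine=11 → close Ashgrove (overflow 16)
  21÷6 = 3 each, +1 to first 3
Round 2: Briarlake=12 Cedarfen=24 Elkhorn=17 Fernhollow=21 Greywater=24 Hollowpine=14 → close Greywater (overflow 19)
  24÷5 = 4 each, +1 to first 4
Round 3: Briarlake=17 Cedarfen=29 Elkhorn=22 Fernhollow=26 Hollowpine=18 → close Cedarfen (overflow 19)
  29÷4 = 7 each, +1 to first 1
Round 4: Briarlake=25 Elkhorn=29 Fernhollow=33 Hollowpine=25 → close Fernhollow (overflow 26)
  33÷3 = 11 each, +1 to first 0
Round 5: Briarlake=36 Elkhorn=40 Hollowpine=36 → close Hollowpine (overflow 31)
  36÷2 = 18 each, +1 to first 0
Round 6: Briarlake=54 Elkhorn=58 → close Elkhorn (overflow 48)
  58÷1 = 58 each, +1 to first 0

Closure order: Ashgrove, Greywater, Cedarfen, Fernhollow, Hollowpine, Elkhorn
Last habitat: Briarlake with 112 animals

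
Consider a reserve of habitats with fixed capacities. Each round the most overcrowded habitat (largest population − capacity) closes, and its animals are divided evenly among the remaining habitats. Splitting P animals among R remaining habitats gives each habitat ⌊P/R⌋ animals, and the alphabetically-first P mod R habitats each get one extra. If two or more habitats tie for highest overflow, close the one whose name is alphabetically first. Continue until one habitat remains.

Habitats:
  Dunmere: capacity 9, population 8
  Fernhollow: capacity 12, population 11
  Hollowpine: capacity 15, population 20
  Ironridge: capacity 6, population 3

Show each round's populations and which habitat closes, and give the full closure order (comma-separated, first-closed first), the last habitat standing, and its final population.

Closure order: Hollowpine, Dunmere, Fernhollow
Last habitat: Ironridge with 42 animals

Round 1: Dunmere=8 Fernhollow=11 Hollowpine=20 Ironridge=3 → close Hollowpine (overflow 5)
  20÷3 = 6 each, +1 to first 2
Round 2: Dunmere=15 Fernhollow=18 Ironridge=9 → close Dunmere (overflow 6)
  15÷2 = 7 each, +1 to first 1
Round 3: Fernhollow=26 Ironridge=16 → close Fernhollow (overflow 14)
  26÷1 = 26 each, +1 to first 0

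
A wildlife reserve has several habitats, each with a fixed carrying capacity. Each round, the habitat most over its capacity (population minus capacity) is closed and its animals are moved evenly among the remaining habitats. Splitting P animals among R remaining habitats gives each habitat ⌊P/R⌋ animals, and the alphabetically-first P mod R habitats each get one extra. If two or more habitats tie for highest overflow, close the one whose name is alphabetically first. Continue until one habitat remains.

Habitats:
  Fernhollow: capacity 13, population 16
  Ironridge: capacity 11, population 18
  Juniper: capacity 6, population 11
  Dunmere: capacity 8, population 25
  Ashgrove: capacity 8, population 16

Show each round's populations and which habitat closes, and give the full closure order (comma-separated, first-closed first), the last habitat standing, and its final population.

Closure order: Dunmere, Ashgrove, Ironridge, Juniper
Last habitat: Fernhollow with 86 animals

Round 1: Ashgrove=16 Dunmere=25 Fernhollow=16 Ironridge=18 Juniper=11 → close Dunmere (overflow 17)
  25÷4 = 6 each, +1 to first 1
Round 2: Ashgrove=23 Fernhollow=22 Ironridge=24 Juniper=17 → close Ashgrove (overflow 15)
  23÷3 = 7 each, +1 to first 2
Round 3: Fernhollow=30 Ironridge=32 Juniper=24 → close Ironridge (overflow 21)
  32÷2 = 16 each, +1 to first 0
Round 4: Fernhollow=46 Juniper=40 → close Juniper (overflow 34)
  40÷1 = 40 each, +1 to first 0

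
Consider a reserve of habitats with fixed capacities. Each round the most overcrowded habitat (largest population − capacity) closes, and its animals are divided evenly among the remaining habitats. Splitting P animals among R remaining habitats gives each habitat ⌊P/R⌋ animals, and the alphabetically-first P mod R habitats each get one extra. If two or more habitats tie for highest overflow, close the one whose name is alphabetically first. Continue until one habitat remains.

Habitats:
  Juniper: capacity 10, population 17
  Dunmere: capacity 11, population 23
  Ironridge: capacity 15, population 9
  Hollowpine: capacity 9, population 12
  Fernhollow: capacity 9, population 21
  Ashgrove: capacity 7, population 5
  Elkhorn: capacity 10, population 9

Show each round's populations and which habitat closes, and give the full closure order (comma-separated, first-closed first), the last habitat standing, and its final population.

Closure order: Dunmere, Fernhollow, Juniper, Hollowpine, Ashgrove, Elkhorn
Last habitat: Ironridge with 96 animals

Round 1: Ashgrove=5 Dunmere=23 Elkhorn=9 Fernhollow=21 Hollowpine=12 Ironridge=9 Juniper=17 → close Dunmere (overflow 12)
  23÷6 = 3 each, +1 to first 5
Round 2: Ashgrove=9 Elkhorn=13 Fernhollow=25 Hollowpine=16 Ironridge=13 Juniper=20 → close Fernhollow (overflow 16)
  25÷5 = 5 each, +1 to first 0
Round 3: Ashgrove=14 Elkhorn=18 Hollowpine=21 Ironridge=18 Juniper=25 → close Juniper (overflow 15)
  25÷4 = 6 each, +1 to first 1
Round 4: Ashgrove=21 Elkhorn=24 Hollowpine=27 Ironridge=24 → close Hollowpine (overflow 18)
  27÷3 = 9 each, +1 to first 0
Round 5: Ashgrove=30 Elkhorn=33 Ironridge=33 → close Ashgrove (overflow 23)
  30÷2 = 15 each, +1 to first 0
Round 6: Elkhorn=48 Ironridge=48 → close Elkhorn (overflow 38)
  48÷1 = 48 each, +1 to first 0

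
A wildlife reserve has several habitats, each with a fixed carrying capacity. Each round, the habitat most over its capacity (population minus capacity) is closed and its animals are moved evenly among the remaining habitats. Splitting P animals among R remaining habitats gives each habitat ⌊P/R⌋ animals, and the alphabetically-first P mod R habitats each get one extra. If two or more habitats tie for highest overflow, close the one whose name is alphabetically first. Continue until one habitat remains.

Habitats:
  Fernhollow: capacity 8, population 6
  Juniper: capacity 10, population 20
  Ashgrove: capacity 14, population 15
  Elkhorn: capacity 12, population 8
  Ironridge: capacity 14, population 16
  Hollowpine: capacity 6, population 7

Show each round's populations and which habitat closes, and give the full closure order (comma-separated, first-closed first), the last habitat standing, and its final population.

Round 1: Ashgrove=15 Elkhorn=8 Fernhollow=6 Hollowpine=7 Ironridge=16 Juniper=20 → close Juniper (overflow 10)
  20÷5 = 4 each, +1 to first 0
Round 2: Ashgrove=19 Elkhorn=12 Fernhollow=10 Hollowpine=11 Ironridge=20 → close Ironridge (overflow 6)
  20÷4 = 5 each, +1 to first 0
Round 3: Ashgrove=24 Elkhorn=17 Fernhollow=15 Hollowpine=16 → close Ashgrove (overflow 10)
  24÷3 = 8 each, +1 to first 0
Round 4: Elkhorn=25 Fernhollow=23 Hollowpine=24 → close Hollowpine (overflow 18)
  24÷2 = 12 each, +1 to first 0
Round 5: Elkhorn=37 Fernhollow=35 → close Fernhollow (overflow 27)
  35÷1 = 35 each, +1 to first 0

Closure order: Juniper, Ironridge, Ashgrove, Hollowpine, Fernhollow
Last habitat: Elkhorn with 72 animals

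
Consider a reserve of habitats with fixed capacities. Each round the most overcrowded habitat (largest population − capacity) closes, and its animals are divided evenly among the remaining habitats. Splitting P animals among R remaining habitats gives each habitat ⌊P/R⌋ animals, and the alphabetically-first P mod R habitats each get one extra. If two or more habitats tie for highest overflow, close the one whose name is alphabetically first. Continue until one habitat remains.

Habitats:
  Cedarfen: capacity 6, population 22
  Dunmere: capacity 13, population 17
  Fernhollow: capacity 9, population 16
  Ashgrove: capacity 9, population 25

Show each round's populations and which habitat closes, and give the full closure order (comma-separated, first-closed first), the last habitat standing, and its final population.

Round 1: Ashgrove=25 Cedarfen=22 Dunmere=17 Fernhollow=16 → close Ashgrove (overflow 16)
  25÷3 = 8 each, +1 to first 1
Round 2: Cedarfen=31 Dunmere=25 Fernhollow=24 → close Cedarfen (overflow 25)
  31÷2 = 15 each, +1 to first 1
Round 3: Dunmere=41 Fernhollow=39 → close Fernhollow (overflow 30)
  39÷1 = 39 each, +1 to first 0

Closure order: Ashgrove, Cedarfen, Fernhollow
Last habitat: Dunmere with 80 animals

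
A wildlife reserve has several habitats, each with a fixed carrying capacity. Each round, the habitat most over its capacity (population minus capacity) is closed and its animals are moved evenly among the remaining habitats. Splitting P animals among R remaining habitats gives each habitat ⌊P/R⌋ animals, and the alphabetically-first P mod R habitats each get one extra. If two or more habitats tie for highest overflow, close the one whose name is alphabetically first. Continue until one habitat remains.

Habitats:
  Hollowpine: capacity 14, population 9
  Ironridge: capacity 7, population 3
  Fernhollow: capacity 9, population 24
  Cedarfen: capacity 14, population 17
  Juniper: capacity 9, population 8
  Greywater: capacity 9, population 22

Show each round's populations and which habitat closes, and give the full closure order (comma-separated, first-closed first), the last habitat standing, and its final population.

Closure order: Fernhollow, Greywater, Cedarfen, Ironridge, Hollowpine
Last habitat: Juniper with 83 animals

Round 1: Cedarfen=17 Fernhollow=24 Greywater=22 Hollowpine=9 Ironridge=3 Juniper=8 → close Fernhollow (overflow 15)
  24÷5 = 4 each, +1 to first 4
Round 2: Cedarfen=22 Greywater=27 Hollowpine=14 Ironridge=8 Juniper=12 → close Greywater (overflow 18)
  27÷4 = 6 each, +1 to first 3
Round 3: Cedarfen=29 Hollowpine=21 Ironridge=15 Juniper=18 → close Cedarfen (overflow 15)
  29÷3 = 9 each, +1 to first 2
Round 4: Hollowpine=31 Ironridge=25 Juniper=27 → close Ironridge (overflow 18)
  25÷2 = 12 each, +1 to first 1
Round 5: Hollowpine=44 Juniper=39 → close Hollowpine (overflow 30)
  44÷1 = 44 each, +1 to first 0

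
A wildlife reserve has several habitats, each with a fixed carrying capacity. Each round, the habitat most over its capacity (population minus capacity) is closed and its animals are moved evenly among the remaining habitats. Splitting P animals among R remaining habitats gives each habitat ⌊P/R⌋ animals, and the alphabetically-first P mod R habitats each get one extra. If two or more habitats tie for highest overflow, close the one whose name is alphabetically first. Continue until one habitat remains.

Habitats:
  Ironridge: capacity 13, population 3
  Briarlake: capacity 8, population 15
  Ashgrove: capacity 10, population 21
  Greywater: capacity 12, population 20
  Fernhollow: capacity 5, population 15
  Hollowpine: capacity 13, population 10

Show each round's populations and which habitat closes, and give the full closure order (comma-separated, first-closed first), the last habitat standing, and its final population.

Round 1: Ashgrove=21 Briarlake=15 Fernhollow=15 Greywater=20 Hollowpine=10 Ironridge=3 → close Ashgrove (overflow 11)
  21÷5 = 4 each, +1 to first 1
Round 2: Briarlake=20 Fernhollow=19 Greywater=24 Hollowpine=14 Ironridge=7 → close Fernhollow (overflow 14)
  19÷4 = 4 each, +1 to first 3
Round 3: Briarlake=25 Greywater=29 Hollowpine=19 Ironridge=11 → close Briarlake (overflow 17)
  25÷3 = 8 each, +1 to first 1
Round 4: Greywater=38 Hollowpine=27 Ironridge=19 → close Greywater (overflow 26)
  38÷2 = 19 each, +1 to first 0
Round 5: Hollowpine=46 Ironridge=38 → close Hollowpine (overflow 33)
  46÷1 = 46 each, +1 to first 0

Closure order: Ashgrove, Fernhollow, Briarlake, Greywater, Hollowpine
Last habitat: Ironridge with 84 animals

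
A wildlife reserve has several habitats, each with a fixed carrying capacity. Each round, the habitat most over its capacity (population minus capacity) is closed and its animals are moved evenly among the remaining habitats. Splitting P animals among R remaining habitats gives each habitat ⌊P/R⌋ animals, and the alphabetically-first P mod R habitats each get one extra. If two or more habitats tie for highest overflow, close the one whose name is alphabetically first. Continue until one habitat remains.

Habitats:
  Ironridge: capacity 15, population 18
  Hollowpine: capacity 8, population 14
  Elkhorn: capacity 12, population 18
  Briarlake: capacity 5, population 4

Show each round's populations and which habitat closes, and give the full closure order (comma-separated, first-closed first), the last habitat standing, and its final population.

Closure order: Elkhorn, Hollowpine, Ironridge
Last habitat: Briarlake with 54 animals

Round 1: Briarlake=4 Elkhorn=18 Hollowpine=14 Ironridge=18 → close Elkhorn (overflow 6)
  18÷3 = 6 each, +1 to first 0
Round 2: Briarlake=10 Hollowpine=20 Ironridge=24 → close Hollowpine (overflow 12)
  20÷2 = 10 each, +1 to first 0
Round 3: Briarlake=20 Ironridge=34 → close Ironridge (overflow 19)
  34÷1 = 34 each, +1 to first 0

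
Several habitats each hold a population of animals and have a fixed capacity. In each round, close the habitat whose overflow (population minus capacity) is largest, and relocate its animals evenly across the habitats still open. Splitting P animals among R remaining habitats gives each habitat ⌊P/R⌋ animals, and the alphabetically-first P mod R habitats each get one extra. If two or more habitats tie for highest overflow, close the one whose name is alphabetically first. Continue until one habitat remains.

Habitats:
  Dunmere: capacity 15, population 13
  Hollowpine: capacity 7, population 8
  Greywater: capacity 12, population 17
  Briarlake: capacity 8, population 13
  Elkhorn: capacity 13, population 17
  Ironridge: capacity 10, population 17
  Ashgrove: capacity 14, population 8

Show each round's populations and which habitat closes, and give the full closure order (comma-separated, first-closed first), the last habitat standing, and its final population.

Closure order: Ironridge, Briarlake, Greywater, Elkhorn, Dunmere, Hollowpine
Last habitat: Ashgrove with 93 animals

Round 1: Ashgrove=8 Briarlake=13 Dunmere=13 Elkhorn=17 Greywater=17 Hollowpine=8 Ironridge=17 → close Ironridge (overflow 7)
  17÷6 = 2 each, +1 to first 5
Round 2: Ashgrove=11 Briarlake=16 Dunmere=16 Elkhorn=20 Greywater=20 Hollowpine=10 → close Briarlake (overflow 8)
  16÷5 = 3 each, +1 to first 1
Round 3: Ashgrove=15 Dunmere=19 Elkhorn=23 Greywater=23 Hollowpine=13 → close Greywater (overflow 11)
  23÷4 = 5 each, +1 to first 3
Round 4: Ashgrove=21 Dunmere=25 Elkhorn=29 Hollowpine=18 → close Elkhorn (overflow 16)
  29÷3 = 9 each, +1 to first 2
Round 5: Ashgrove=31 Dunmere=35 Hollowpine=27 → close Dunmere (overflow 20)
  35÷2 = 17 each, +1 to first 1
Round 6: Ashgrove=49 Hollowpine=44 → close Hollowpine (overflow 37)
  44÷1 = 44 each, +1 to first 0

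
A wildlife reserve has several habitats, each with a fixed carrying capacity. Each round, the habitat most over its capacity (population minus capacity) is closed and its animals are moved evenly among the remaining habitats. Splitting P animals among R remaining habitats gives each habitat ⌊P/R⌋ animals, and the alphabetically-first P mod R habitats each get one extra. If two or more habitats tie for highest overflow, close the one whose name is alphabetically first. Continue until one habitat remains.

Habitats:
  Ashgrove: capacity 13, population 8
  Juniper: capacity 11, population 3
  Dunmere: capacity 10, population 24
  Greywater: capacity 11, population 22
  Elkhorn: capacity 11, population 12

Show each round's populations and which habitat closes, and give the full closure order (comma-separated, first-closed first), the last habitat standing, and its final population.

Closure order: Dunmere, Greywater, Elkhorn, Ashgrove
Last habitat: Juniper with 69 animals

Round 1: Ashgrove=8 Dunmere=24 Elkhorn=12 Greywater=22 Juniper=3 → close Dunmere (overflow 14)
  24÷4 = 6 each, +1 to first 0
Round 2: Ashgrove=14 Elkhorn=18 Greywater=28 Juniper=9 → close Greywater (overflow 17)
  28÷3 = 9 each, +1 to first 1
Round 3: Ashgrove=24 Elkhorn=27 Juniper=18 → close Elkhorn (overflow 16)
  27÷2 = 13 each, +1 to first 1
Round 4: Ashgrove=38 Juniper=31 → close Ashgrove (overflow 25)
  38÷1 = 38 each, +1 to first 0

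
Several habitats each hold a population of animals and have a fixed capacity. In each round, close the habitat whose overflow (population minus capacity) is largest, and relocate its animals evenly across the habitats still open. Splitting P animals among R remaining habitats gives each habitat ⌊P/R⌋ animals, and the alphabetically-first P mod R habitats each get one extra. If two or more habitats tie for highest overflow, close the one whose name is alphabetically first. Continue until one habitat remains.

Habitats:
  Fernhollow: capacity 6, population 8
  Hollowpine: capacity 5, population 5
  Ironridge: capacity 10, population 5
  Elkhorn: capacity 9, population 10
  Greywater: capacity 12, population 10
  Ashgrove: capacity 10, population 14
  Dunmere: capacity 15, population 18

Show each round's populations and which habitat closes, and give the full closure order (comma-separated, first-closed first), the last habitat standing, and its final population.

Closure order: Ashgrove, Dunmere, Elkhorn, Fernhollow, Greywater, Hollowpine
Last habitat: Ironridge with 70 animals

Round 1: Ashgrove=14 Dunmere=18 Elkhorn=10 Fernhollow=8 Greywater=10 Hollowpine=5 Ironridge=5 → close Ashgrove (overflow 4)
  14÷6 = 2 each, +1 to first 2
Round 2: Dunmere=21 Elkhorn=13 Fernhollow=10 Greywater=12 Hollowpine=7 Ironridge=7 → close Dunmere (overflow 6)
  21÷5 = 4 each, +1 to first 1
Round 3: Elkhorn=18 Fernhollow=14 Greywater=16 Hollowpine=11 Ironridge=11 → close Elkhorn (overflow 9)
  18÷4 = 4 each, +1 to first 2
Round 4: Fernhollow=19 Greywater=21 Hollowpine=15 Ironridge=15 → close Fernhollow (overflow 13)
  19÷3 = 6 each, +1 to first 1
Round 5: Greywater=28 Hollowpine=21 Ironridge=21 → close Greywater (overflow 16)
  28÷2 = 14 each, +1 to first 0
Round 6: Hollowpine=35 Ironridge=35 → close Hollowpine (overflow 30)
  35÷1 = 35 each, +1 to first 0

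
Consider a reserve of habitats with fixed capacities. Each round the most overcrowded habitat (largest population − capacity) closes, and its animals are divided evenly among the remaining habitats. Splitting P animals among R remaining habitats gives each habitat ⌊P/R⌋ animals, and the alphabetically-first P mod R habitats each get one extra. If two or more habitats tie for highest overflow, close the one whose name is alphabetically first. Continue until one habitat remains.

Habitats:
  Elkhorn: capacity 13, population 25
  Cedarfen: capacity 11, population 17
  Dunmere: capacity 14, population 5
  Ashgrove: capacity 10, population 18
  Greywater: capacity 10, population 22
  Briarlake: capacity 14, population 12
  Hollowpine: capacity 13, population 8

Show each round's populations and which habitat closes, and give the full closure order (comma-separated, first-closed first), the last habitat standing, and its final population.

Closure order: Elkhorn, Greywater, Ashgrove, Cedarfen, Briarlake, Hollowpine
Last habitat: Dunmere with 107 animals

Round 1: Ashgrove=18 Briarlake=12 Cedarfen=17 Dunmere=5 Elkhorn=25 Greywater=22 Hollowpine=8 → close Elkhorn (overflow 12)
  25÷6 = 4 each, +1 to first 1
Round 2: Ashgrove=23 Briarlake=16 Cedarfen=21 Dunmere=9 Greywater=26 Hollowpine=12 → close Greywater (overflow 16)
  26÷5 = 5 each, +1 to first 1
Round 3: Ashgrove=29 Briarlake=21 Cedarfen=26 Dunmere=14 Hollowpine=17 → close Ashgrove (overflow 19)
  29÷4 = 7 each, +1 to first 1
Round 4: Briarlake=29 Cedarfen=33 Dunmere=21 Hollowpine=24 → close Cedarfen (overflow 22)
  33÷3 = 11 each, +1 to first 0
Round 5: Briarlake=40 Dunmere=32 Hollowpine=35 → close Briarlake (overflow 26)
  40÷2 = 20 each, +1 to first 0
Round 6: Dunmere=52 Hollowpine=55 → close Hollowpine (overflow 42)
  55÷1 = 55 each, +1 to first 0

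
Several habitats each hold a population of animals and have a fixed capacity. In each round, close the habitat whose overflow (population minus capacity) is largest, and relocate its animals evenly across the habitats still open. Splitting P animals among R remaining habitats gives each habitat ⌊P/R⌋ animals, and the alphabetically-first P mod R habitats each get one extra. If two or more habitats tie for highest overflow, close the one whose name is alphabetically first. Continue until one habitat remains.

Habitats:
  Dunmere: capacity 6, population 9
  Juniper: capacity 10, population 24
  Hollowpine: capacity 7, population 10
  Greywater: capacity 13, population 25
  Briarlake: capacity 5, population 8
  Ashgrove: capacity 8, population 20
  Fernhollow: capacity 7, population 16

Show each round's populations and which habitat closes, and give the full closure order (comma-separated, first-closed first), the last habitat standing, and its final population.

Round 1: Ashgrove=20 Briarlake=8 Dunmere=9 Fernhollow=16 Greywater=25 Hollowpine=10 Juniper=24 → close Juniper (overflow 14)
  24÷6 = 4 each, +1 to first 0
Round 2: Ashgrove=24 Briarlake=12 Dunmere=13 Fernhollow=20 Greywater=29 Hollowpine=14 → close Ashgrove (overflow 16)
  24÷5 = 4 each, +1 to first 4
Round 3: Briarlake=17 Dunmere=18 Fernhollow=25 Greywater=34 Hollowpine=18 → close Greywater (overflow 21)
  34÷4 = 8 each, +1 to first 2
Round 4: Briarlake=26 Dunmere=27 Fernhollow=33 Hollowpine=26 → close Fernhollow (overflow 26)
  33÷3 = 11 each, +1 to first 0
Round 5: Briarlake=37 Dunmere=38 Hollowpine=37 → close Briarlake (overflow 32)
  37÷2 = 18 each, +1 to first 1
Round 6: Dunmere=57 Hollowpine=55 → close Dunmere (overflow 51)
  57÷1 = 57 each, +1 to first 0

Closure order: Juniper, Ashgrove, Greywater, Fernhollow, Briarlake, Dunmere
Last habitat: Hollowpine with 112 animals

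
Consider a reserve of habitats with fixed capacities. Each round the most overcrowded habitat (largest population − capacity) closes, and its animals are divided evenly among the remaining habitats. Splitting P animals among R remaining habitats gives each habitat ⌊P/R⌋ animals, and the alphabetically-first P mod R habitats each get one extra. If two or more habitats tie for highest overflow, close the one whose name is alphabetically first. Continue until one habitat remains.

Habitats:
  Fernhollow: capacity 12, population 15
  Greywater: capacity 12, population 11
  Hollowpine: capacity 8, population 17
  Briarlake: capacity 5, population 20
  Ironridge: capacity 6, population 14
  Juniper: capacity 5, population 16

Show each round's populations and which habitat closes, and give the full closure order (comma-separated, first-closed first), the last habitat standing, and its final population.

Closure order: Briarlake, Juniper, Hollowpine, Ironridge, Fernhollow
Last habitat: Greywater with 93 animals

Round 1: Briarlake=20 Fernhollow=15 Greywater=11 Hollowpine=17 Ironridge=14 Juniper=16 → close Briarlake (overflow 15)
  20÷5 = 4 each, +1 to first 0
Round 2: Fernhollow=19 Greywater=15 Hollowpine=21 Ironridge=18 Juniper=20 → close Juniper (overflow 15)
  20÷4 = 5 each, +1 to first 0
Round 3: Fernhollow=24 Greywater=20 Hollowpine=26 Ironridge=23 → close Hollowpine (overflow 18)
  26÷3 = 8 each, +1 to first 2
Round 4: Fernhollow=33 Greywater=29 Ironridge=31 → close Ironridge (overflow 25)
  31÷2 = 15 each, +1 to first 1
Round 5: Fernhollow=49 Greywater=44 → close Fernhollow (overflow 37)
  49÷1 = 49 each, +1 to first 0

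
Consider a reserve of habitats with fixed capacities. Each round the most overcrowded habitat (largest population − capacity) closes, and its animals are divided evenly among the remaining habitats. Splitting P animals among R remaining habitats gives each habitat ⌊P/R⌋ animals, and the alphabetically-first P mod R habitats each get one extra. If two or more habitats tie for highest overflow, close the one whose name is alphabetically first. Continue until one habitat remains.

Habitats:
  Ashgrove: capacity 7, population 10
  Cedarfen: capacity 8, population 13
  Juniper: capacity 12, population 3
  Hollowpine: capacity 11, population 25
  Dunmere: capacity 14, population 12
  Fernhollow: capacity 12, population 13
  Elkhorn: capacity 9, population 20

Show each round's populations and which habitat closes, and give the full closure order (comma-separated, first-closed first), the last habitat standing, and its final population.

Round 1: Ashgrove=10 Cedarfen=13 Dunmere=12 Elkhorn=20 Fernhollow=13 Hollowpine=25 Juniper=3 → close Hollowpine (overflow 14)
  25÷6 = 4 each, +1 to first 1
Round 2: Ashgrove=15 Cedarfen=17 Dunmere=16 Elkhorn=24 Fernhollow=17 Juniper=7 → close Elkhorn (overflow 15)
  24÷5 = 4 each, +1 to first 4
Round 3: Ashgrove=20 Cedarfen=22 Dunmere=21 Fernhollow=22 Juniper=11 → close Cedarfen (overflow 14)
  22÷4 = 5 each, +1 to first 2
Round 4: Ashgrove=26 Dunmere=27 Fernhollow=27 Juniper=16 → close Ashgrove (overflow 19)
  26÷3 = 8 each, +1 to first 2
Round 5: Dunmere=36 Fernhollow=36 Juniper=24 → close Fernhollow (overflow 24)
  36÷2 = 18 each, +1 to first 0
Round 6: Dunmere=54 Juniper=42 → close Dunmere (overflow 40)
  54÷1 = 54 each, +1 to first 0

Closure order: Hollowpine, Elkhorn, Cedarfen, Ashgrove, Fernhollow, Dunmere
Last habitat: Juniper with 96 animals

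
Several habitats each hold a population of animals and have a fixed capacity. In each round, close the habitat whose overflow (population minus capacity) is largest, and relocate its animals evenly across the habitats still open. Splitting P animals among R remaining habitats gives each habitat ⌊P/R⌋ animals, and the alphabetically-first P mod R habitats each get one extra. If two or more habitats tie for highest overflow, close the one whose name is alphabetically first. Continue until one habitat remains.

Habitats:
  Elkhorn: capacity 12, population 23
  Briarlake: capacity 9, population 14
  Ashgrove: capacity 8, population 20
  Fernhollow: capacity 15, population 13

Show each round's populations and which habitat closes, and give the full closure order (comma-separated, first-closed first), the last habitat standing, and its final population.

Closure order: Ashgrove, Elkhorn, Briarlake
Last habitat: Fernhollow with 70 animals

Round 1: Ashgrove=20 Briarlake=14 Elkhorn=23 Fernhollow=13 → close Ashgrove (overflow 12)
  20÷3 = 6 each, +1 to first 2
Round 2: Briarlake=21 Elkhorn=30 Fernhollow=19 → close Elkhorn (overflow 18)
  30÷2 = 15 each, +1 to first 0
Round 3: Briarlake=36 Fernhollow=34 → close Briarlake (overflow 27)
  36÷1 = 36 each, +1 to first 0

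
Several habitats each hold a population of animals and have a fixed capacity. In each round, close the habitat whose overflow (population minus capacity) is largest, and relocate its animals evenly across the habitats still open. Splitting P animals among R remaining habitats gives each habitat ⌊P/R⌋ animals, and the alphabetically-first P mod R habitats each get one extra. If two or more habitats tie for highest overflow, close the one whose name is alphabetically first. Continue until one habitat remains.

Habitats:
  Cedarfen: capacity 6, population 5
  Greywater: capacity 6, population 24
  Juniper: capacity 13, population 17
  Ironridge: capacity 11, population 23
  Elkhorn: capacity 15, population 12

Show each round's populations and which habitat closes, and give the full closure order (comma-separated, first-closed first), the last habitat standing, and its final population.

Closure order: Greywater, Ironridge, Juniper, Cedarfen
Last habitat: Elkhorn with 81 animals

Round 1: Cedarfen=5 Elkhorn=12 Greywater=24 Ironridge=23 Juniper=17 → close Greywater (overflow 18)
  24÷4 = 6 each, +1 to first 0
Round 2: Cedarfen=11 Elkhorn=18 Ironridge=29 Juniper=23 → close Ironridge (overflow 18)
  29÷3 = 9 each, +1 to first 2
Round 3: Cedarfen=21 Elkhorn=28 Juniper=32 → close Juniper (overflow 19)
  32÷2 = 16 each, +1 to first 0
Round 4: Cedarfen=37 Elkhorn=44 → close Cedarfen (overflow 31)
  37÷1 = 37 each, +1 to first 0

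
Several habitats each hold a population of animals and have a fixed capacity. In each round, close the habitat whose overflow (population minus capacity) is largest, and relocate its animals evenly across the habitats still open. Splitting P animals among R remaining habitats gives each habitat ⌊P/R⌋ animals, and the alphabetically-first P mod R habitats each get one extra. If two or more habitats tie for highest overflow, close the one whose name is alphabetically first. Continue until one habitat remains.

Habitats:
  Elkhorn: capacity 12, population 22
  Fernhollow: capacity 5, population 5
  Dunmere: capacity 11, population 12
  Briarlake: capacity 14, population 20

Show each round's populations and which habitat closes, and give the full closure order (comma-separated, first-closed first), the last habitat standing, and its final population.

Round 1: Briarlake=20 Dunmere=12 Elkhorn=22 Fernhollow=5 → close Elkhorn (overflow 10)
  22÷3 = 7 each, +1 to first 1
Round 2: Briarlake=28 Dunmere=19 Fernhollow=12 → close Briarlake (overflow 14)
  28÷2 = 14 each, +1 to first 0
Round 3: Dunmere=33 Fernhollow=26 → close Dunmere (overflow 22)
  33÷1 = 33 each, +1 to first 0

Closure order: Elkhorn, Briarlake, Dunmere
Last habitat: Fernhollow with 59 animals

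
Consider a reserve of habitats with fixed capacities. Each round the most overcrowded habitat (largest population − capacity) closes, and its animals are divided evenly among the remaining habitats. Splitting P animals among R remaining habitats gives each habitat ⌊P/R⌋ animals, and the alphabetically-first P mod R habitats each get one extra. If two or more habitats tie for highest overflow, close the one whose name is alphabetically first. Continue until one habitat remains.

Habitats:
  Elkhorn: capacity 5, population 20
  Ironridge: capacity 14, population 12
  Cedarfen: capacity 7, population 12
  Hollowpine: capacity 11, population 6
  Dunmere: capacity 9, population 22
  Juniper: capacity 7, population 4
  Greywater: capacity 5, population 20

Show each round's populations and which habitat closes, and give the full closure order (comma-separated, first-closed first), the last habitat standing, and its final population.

Closure order: Elkhorn, Greywater, Dunmere, Cedarfen, Ironridge, Hollowpine
Last habitat: Juniper with 96 animals

Round 1: Cedarfen=12 Dunmere=22 Elkhorn=20 Greywater=20 Hollowpine=6 Ironridge=12 Juniper=4 → close Elkhorn (overflow 15)
  20÷6 = 3 each, +1 to first 2
Round 2: Cedarfen=16 Dunmere=26 Greywater=23 Hollowpine=9 Ironridge=15 Juniper=7 → close Greywater (overflow 18)
  23÷5 = 4 each, +1 to first 3
Round 3: Cedarfen=21 Dunmere=31 Hollowpine=14 Ironridge=19 Juniper=11 → close Dunmere (overflow 22)
  31÷4 = 7 each, +1 to first 3
Round 4: Cedarfen=29 Hollowpine=22 Ironridge=27 Juniper=18 → close Cedarfen (overflow 22)
  29÷3 = 9 each, +1 to first 2
Round 5: Hollowpine=32 Ironridge=37 Juniper=27 → close Ironridge (overflow 23)
  37÷2 = 18 each, +1 to first 1
Round 6: Hollowpine=51 Juniper=45 → close Hollowpine (overflow 40)
  51÷1 = 51 each, +1 to first 0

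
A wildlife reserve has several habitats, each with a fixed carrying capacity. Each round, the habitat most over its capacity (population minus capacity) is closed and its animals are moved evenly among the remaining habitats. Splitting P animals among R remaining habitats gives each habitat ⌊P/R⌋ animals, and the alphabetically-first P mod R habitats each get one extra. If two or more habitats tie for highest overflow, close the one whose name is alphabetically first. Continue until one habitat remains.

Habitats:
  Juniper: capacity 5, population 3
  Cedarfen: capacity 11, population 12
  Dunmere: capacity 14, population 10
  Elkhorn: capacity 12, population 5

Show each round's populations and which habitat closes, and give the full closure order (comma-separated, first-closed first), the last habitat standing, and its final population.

Round 1: Cedarfen=12 Dunmere=10 Elkhorn=5 Juniper=3 → close Cedarfen (overflow 1)
  12÷3 = 4 each, +1 to first 0
Round 2: Dunmere=14 Elkhorn=9 Juniper=7 → close Juniper (overflow 2)
  7÷2 = 3 each, +1 to first 1
Round 3: Dunmere=18 Elkhorn=12 → close Dunmere (overflow 4)
  18÷1 = 18 each, +1 to first 0

Closure order: Cedarfen, Juniper, Dunmere
Last habitat: Elkhorn with 30 animals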